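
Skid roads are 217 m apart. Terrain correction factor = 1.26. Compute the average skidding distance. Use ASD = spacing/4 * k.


Formula: ASD = (spacing / 4) * correction
Uncorrected distance = spacing / 4 = 217 / 4 = 54.25 m
ASD = 54.25 * 1.26 = 68 m

68


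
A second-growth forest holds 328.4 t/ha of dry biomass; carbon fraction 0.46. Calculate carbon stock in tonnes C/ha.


Formula: Carbon Stock = Biomass * Carbon Fraction
C = 328.4 t/ha * 0.46
C = 151.1 t C/ha

151.1


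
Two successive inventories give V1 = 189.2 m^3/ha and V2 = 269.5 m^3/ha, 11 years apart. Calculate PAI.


Formula: PAI = (V_T2 - V_T1) / (T2 - T1)
Volume increment = 269.5 - 189.2 = 80.3 m^3/ha
PAI = 80.3 / 11 = 7.3 m^3/ha/year

7.3


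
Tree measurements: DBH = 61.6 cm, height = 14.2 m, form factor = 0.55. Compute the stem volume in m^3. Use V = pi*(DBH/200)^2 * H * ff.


Formula: V = pi * (DBH/200)^2 * H * ff
Radius = DBH/200 = 61.6/200 = 0.308 m
Radius^2 = 0.308^2 = 0.094864 m^2
V = pi * 0.094864 * 14.2 * 0.55
V = 2.328 m^3

2.328


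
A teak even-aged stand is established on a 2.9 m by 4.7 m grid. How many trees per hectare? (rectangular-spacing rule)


Formula: TPH = 10000 m^2/ha / (spacing_x * spacing_y)
Area per tree = 2.9 m * 4.7 m = 13.63 m^2
TPH = 10000 / 13.63 = 734 trees/ha

734


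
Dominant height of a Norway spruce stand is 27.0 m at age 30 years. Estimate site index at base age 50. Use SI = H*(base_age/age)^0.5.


Formula: SI = H_dom * (base_age / age)^0.5
Age ratio = 50 / 30 = 1.66667
sqrt(age_ratio) = 1.29099
SI = 27.0 * 1.29099 = 34.9 m

34.9


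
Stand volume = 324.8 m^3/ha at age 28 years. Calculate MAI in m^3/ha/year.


Formula: MAI = Total Volume / Stand Age
MAI = 324.8 m^3/ha / 28 years
MAI = 11.6 m^3/ha/year

11.6


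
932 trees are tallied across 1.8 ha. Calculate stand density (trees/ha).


Formula: Stand Density = N_trees / Area_ha
Density = 932 trees / 1.8 ha
Density = 518 trees/ha

518


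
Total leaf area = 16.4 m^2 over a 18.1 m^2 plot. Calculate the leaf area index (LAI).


Formula: LAI = total leaf area / ground area  (dimensionless)
LAI = 16.4 m^2 / 18.1 m^2
LAI = 0.91

0.91


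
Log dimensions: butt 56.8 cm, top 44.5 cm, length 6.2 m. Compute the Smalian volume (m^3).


Smalian: V = (A1 + A2)/2 * L,  A = pi*(D/200)^2
A1 = pi*(56.8/200)^2 = 0.253388 m^2
A2 = pi*(44.5/200)^2 = 0.155528 m^2
V = (0.253388+0.155528)/2*6.2 = 1.2676 m^3

1.2676


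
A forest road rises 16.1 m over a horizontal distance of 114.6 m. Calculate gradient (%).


Formula: Gradient = rise / run * 100
Gradient = 16.1 / 114.6 * 100 = 14.0%

14.0


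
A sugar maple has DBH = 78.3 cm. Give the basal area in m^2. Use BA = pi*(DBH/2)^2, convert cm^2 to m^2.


Formula: BA = pi * (DBH/2)^2 / 10000  (cm^2 to m^2)
Radius = DBH/2 = 78.3/2 = 39.15 cm
BA = pi * 39.15^2 / 10000
   = 4815.1897 cm^2 / 10000
   = 0.4815 m^2

0.4815


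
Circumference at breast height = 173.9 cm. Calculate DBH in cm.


Formula: DBH = C / pi
DBH = 173.9 / pi
pi = 3.14159...
DBH = 55.4 cm

55.4


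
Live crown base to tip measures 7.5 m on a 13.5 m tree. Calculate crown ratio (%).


Formula: Crown Ratio = (Crown Length / Total Height) * 100
CR = (7.5 m / 13.5 m) * 100
CR = 0.5556 * 100 = 55.6%

55.6


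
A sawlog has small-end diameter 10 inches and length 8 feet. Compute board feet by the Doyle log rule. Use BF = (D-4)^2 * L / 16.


Doyle: BF = (D - 4)^2 * L / 16
Adjusted diameter = 10 - 4 = 6 in
(D-4)^2 = 6^2 = 36
BF = 36 * 8 / 16 = 18 BF

18


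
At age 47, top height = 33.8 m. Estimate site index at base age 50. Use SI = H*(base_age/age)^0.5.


Formula: SI = H_dom * (base_age / age)^0.5
Age ratio = 50 / 47 = 1.06383
sqrt(age_ratio) = 1.03142
SI = 33.8 * 1.03142 = 34.9 m

34.9


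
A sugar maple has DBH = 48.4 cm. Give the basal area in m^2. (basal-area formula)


Formula: BA = pi * (DBH/2)^2 / 10000  (cm^2 to m^2)
Radius = DBH/2 = 48.4/2 = 24.2 cm
BA = pi * 24.2^2 / 10000
   = 1839.8423 cm^2 / 10000
   = 0.184 m^2

0.184


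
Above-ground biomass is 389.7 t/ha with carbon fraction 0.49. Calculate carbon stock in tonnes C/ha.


Formula: Carbon Stock = Biomass * Carbon Fraction
C = 389.7 t/ha * 0.49
C = 191.0 t C/ha

191.0


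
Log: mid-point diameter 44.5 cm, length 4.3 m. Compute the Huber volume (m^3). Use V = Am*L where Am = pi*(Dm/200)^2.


Huber: V = Am * L,  Am = pi*(Dm/200)^2
Am = pi*(44.5/200)^2 = 0.155528 m^2
V = 0.155528*4.3 = 0.6688 m^3

0.6688


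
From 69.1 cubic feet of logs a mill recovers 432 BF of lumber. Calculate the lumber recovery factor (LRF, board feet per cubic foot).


Formula: LRF = Lumber Output (BF) / Log Input (ft^3)
LRF = 432 BF / 69.1 ft^3
LRF = 6.25 BF/ft^3

6.25


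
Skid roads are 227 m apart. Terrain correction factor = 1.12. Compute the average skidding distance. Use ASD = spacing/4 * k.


Formula: ASD = (spacing / 4) * correction
Uncorrected distance = spacing / 4 = 227 / 4 = 56.75 m
ASD = 56.75 * 1.12 = 64 m

64


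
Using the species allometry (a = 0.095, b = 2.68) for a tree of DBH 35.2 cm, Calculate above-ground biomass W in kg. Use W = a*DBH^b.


Formula: W = a * DBH^b  (allometric power law)
DBH^b = 35.2^2.68 = 13955.1445
W = 0.095 * 13955.1445 = 1325.7 kg

1325.7


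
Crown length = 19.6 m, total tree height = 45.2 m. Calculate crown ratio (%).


Formula: Crown Ratio = (Crown Length / Total Height) * 100
CR = (19.6 m / 45.2 m) * 100
CR = 0.4336 * 100 = 43.4%

43.4


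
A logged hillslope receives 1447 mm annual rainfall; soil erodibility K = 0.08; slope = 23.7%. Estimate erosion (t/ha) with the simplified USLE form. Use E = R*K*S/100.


Formula: E = R * K * S / 100  (simplified USLE)
R * K = 1447 * 0.08 = 115.76
E = 115.76 * 23.7 / 100 = 27.44 t/ha

27.44


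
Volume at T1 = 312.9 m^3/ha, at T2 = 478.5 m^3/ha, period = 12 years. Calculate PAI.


Formula: PAI = (V_T2 - V_T1) / (T2 - T1)
Volume increment = 478.5 - 312.9 = 165.6 m^3/ha
PAI = 165.6 / 12 = 13.8 m^3/ha/year

13.8


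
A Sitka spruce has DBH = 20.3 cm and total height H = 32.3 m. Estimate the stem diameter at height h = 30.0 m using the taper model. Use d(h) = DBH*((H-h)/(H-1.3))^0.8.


Taper: d(h) = DBH * ((H - h) / (H - 1.3))^0.8
Numerator = H - h = 32.3 - 30.0 = 2.3 m
Denominator = H - 1.3 = 32.3 - 1.3 = 31.0 m
Ratio = 2.3 / 31.0 = 0.07419
d = 20.3 * 0.07419^0.8 = 2.5 cm

2.5


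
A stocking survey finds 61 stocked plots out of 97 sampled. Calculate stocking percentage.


Formula: Stocking % = stocked plots / total plots * 100
Stocking = 61 / 97 * 100
Stocking = 0.6289 * 100 = 62.9%

62.9


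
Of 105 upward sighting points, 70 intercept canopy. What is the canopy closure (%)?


Formula: Canopy closure = covered points / total points * 100
Closure = 70 / 105 * 100
Closure = 0.6667 * 100 = 66.7%

66.7


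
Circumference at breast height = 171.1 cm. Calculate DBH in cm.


Formula: DBH = C / pi
DBH = 171.1 / pi
pi = 3.14159...
DBH = 54.5 cm

54.5


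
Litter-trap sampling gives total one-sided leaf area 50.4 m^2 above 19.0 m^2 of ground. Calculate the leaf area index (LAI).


Formula: LAI = total leaf area / ground area  (dimensionless)
LAI = 50.4 m^2 / 19.0 m^2
LAI = 2.65

2.65


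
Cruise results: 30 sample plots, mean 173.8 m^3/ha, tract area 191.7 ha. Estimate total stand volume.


Formula: Total Volume = Mean Volume per ha * Total Area
Total Volume = 173.8 m^3/ha * 191.7 ha
Total Volume = 33317 m^3

33317


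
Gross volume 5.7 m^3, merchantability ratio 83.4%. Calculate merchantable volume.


Formula: MV = V_total * (merchantable_pct / 100)
Merchantable fraction = 83.4% / 100 = 0.834
MV = 5.7 m^3 * 0.834 = 4.754 m^3

4.754


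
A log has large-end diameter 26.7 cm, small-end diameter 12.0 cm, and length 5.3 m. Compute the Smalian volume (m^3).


Smalian: V = (A1 + A2)/2 * L,  A = pi*(D/200)^2
A1 = pi*(26.7/200)^2 = 0.05599 m^2
A2 = pi*(12.0/200)^2 = 0.01131 m^2
V = (0.05599+0.01131)/2*5.3 = 0.1783 m^3

0.1783


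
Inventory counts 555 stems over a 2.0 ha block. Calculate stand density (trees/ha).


Formula: Stand Density = N_trees / Area_ha
Density = 555 trees / 2.0 ha
Density = 278 trees/ha

278


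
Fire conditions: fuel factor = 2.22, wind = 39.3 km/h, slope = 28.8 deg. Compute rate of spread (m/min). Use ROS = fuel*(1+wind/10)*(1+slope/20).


Formula: ROS = fuel * (1 + wind/10) * (1 + slope/20)
Wind factor = 1 + 39.3/10 = 4.93
Slope factor = 1 + 28.8/20 = 2.44
ROS = 2.22 * 4.93 * 2.44 = 26.7 m/min

26.7


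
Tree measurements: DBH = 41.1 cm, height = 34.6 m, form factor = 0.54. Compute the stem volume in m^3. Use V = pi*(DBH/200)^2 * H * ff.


Formula: V = pi * (DBH/200)^2 * H * ff
Radius = DBH/200 = 41.1/200 = 0.2055 m
Radius^2 = 0.2055^2 = 0.04223025 m^2
V = pi * 0.04223025 * 34.6 * 0.54
V = 2.479 m^3

2.479


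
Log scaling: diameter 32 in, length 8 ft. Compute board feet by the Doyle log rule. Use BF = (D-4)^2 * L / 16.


Doyle: BF = (D - 4)^2 * L / 16
Adjusted diameter = 32 - 4 = 28 in
(D-4)^2 = 28^2 = 784
BF = 784 * 8 / 16 = 392 BF

392


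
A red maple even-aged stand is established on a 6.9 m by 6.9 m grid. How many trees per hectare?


Formula: TPH = 10000 m^2/ha / (spacing_x * spacing_y)
Area per tree = 6.9 m * 6.9 m = 47.61 m^2
TPH = 10000 / 47.61 = 210 trees/ha

210


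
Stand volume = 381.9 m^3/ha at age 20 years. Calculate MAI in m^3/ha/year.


Formula: MAI = Total Volume / Stand Age
MAI = 381.9 m^3/ha / 20 years
MAI = 19.1 m^3/ha/year

19.1


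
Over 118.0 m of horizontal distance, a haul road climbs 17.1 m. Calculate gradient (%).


Formula: Gradient = rise / run * 100
Gradient = 17.1 / 118.0 * 100 = 14.5%

14.5


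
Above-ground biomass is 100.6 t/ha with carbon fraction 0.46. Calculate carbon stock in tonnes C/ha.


Formula: Carbon Stock = Biomass * Carbon Fraction
C = 100.6 t/ha * 0.46
C = 46.3 t C/ha

46.3


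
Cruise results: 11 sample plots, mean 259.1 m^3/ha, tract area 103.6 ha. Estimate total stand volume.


Formula: Total Volume = Mean Volume per ha * Total Area
Total Volume = 259.1 m^3/ha * 103.6 ha
Total Volume = 26843 m^3

26843


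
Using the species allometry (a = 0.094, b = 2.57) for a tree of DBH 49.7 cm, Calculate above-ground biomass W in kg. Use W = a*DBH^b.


Formula: W = a * DBH^b  (allometric power law)
DBH^b = 49.7^2.57 = 22889.4796
W = 0.094 * 22889.4796 = 2151.6 kg

2151.6


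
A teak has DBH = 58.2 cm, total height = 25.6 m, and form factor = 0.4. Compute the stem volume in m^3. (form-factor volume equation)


Formula: V = pi * (DBH/200)^2 * H * ff
Radius = DBH/200 = 58.2/200 = 0.291 m
Radius^2 = 0.291^2 = 0.084681 m^2
V = pi * 0.084681 * 25.6 * 0.4
V = 2.724 m^3

2.724


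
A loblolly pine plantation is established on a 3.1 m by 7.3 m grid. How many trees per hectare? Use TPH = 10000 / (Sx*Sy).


Formula: TPH = 10000 m^2/ha / (spacing_x * spacing_y)
Area per tree = 3.1 m * 7.3 m = 22.63 m^2
TPH = 10000 / 22.63 = 442 trees/ha

442


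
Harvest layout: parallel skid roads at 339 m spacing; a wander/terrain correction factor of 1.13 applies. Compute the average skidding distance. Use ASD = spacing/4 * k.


Formula: ASD = (spacing / 4) * correction
Uncorrected distance = spacing / 4 = 339 / 4 = 84.75 m
ASD = 84.75 * 1.13 = 96 m

96


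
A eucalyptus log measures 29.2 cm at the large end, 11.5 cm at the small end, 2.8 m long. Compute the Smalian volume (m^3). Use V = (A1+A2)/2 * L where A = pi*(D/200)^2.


Smalian: V = (A1 + A2)/2 * L,  A = pi*(D/200)^2
A1 = pi*(29.2/200)^2 = 0.066966 m^2
A2 = pi*(11.5/200)^2 = 0.010387 m^2
V = (0.066966+0.010387)/2*2.8 = 0.1083 m^3

0.1083


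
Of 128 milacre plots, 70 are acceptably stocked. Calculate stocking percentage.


Formula: Stocking % = stocked plots / total plots * 100
Stocking = 70 / 128 * 100
Stocking = 0.5469 * 100 = 54.7%

54.7


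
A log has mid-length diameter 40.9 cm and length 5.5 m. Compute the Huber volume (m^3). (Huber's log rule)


Huber: V = Am * L,  Am = pi*(Dm/200)^2
Am = pi*(40.9/200)^2 = 0.131382 m^2
V = 0.131382*5.5 = 0.7226 m^3

0.7226


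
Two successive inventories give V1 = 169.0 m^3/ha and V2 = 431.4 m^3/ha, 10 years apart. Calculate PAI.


Formula: PAI = (V_T2 - V_T1) / (T2 - T1)
Volume increment = 431.4 - 169.0 = 262.4 m^3/ha
PAI = 262.4 / 10 = 26.24 m^3/ha/year

26.24


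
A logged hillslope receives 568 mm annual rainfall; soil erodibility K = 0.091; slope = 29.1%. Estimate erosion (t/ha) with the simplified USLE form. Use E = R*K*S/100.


Formula: E = R * K * S / 100  (simplified USLE)
R * K = 568 * 0.091 = 51.688
E = 51.688 * 29.1 / 100 = 15.04 t/ha

15.04


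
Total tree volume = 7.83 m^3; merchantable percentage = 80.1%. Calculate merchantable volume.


Formula: MV = V_total * (merchantable_pct / 100)
Merchantable fraction = 80.1% / 100 = 0.801
MV = 7.83 m^3 * 0.801 = 6.272 m^3

6.272


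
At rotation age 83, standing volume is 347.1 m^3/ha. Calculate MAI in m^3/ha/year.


Formula: MAI = Total Volume / Stand Age
MAI = 347.1 m^3/ha / 83 years
MAI = 4.18 m^3/ha/year

4.18


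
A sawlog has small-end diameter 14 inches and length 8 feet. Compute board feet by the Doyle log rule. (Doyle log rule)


Doyle: BF = (D - 4)^2 * L / 16
Adjusted diameter = 14 - 4 = 10 in
(D-4)^2 = 10^2 = 100
BF = 100 * 8 / 16 = 50 BF

50


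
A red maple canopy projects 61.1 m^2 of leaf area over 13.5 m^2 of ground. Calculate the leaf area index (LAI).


Formula: LAI = total leaf area / ground area  (dimensionless)
LAI = 61.1 m^2 / 13.5 m^2
LAI = 4.53

4.53


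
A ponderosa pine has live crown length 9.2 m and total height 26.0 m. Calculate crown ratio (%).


Formula: Crown Ratio = (Crown Length / Total Height) * 100
CR = (9.2 m / 26.0 m) * 100
CR = 0.3538 * 100 = 35.4%

35.4


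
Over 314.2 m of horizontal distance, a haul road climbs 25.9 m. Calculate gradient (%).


Formula: Gradient = rise / run * 100
Gradient = 25.9 / 314.2 * 100 = 8.2%

8.2


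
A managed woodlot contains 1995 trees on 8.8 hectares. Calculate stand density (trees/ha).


Formula: Stand Density = N_trees / Area_ha
Density = 1995 trees / 8.8 ha
Density = 227 trees/ha

227


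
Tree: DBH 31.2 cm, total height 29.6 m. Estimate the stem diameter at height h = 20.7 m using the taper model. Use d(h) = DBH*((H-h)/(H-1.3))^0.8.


Taper: d(h) = DBH * ((H - h) / (H - 1.3))^0.8
Numerator = H - h = 29.6 - 20.7 = 8.9 m
Denominator = H - 1.3 = 29.6 - 1.3 = 28.3 m
Ratio = 8.9 / 28.3 = 0.31449
d = 31.2 * 0.31449^0.8 = 12.4 cm

12.4


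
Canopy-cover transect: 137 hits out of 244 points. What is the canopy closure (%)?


Formula: Canopy closure = covered points / total points * 100
Closure = 137 / 244 * 100
Closure = 0.5615 * 100 = 56.1%

56.1


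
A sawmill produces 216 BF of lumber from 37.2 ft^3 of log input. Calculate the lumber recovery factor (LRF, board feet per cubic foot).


Formula: LRF = Lumber Output (BF) / Log Input (ft^3)
LRF = 216 BF / 37.2 ft^3
LRF = 5.81 BF/ft^3

5.81


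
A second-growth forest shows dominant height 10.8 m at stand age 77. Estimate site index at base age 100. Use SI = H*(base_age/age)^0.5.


Formula: SI = H_dom * (base_age / age)^0.5
Age ratio = 100 / 77 = 1.2987
sqrt(age_ratio) = 1.13961
SI = 10.8 * 1.13961 = 12.3 m

12.3


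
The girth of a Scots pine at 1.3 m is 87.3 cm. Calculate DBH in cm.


Formula: DBH = C / pi
DBH = 87.3 / pi
pi = 3.14159...
DBH = 27.8 cm

27.8


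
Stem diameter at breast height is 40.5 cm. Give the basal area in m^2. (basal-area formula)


Formula: BA = pi * (DBH/2)^2 / 10000  (cm^2 to m^2)
Radius = DBH/2 = 40.5/2 = 20.25 cm
BA = pi * 20.25^2 / 10000
   = 1288.2493 cm^2 / 10000
   = 0.1288 m^2

0.1288


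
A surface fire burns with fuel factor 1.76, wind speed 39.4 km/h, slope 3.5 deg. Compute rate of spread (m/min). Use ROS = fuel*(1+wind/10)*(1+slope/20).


Formula: ROS = fuel * (1 + wind/10) * (1 + slope/20)
Wind factor = 1 + 39.4/10 = 4.94
Slope factor = 1 + 3.5/20 = 1.175
ROS = 1.76 * 4.94 * 1.175 = 10.22 m/min

10.22


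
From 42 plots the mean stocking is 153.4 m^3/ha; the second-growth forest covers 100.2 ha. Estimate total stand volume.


Formula: Total Volume = Mean Volume per ha * Total Area
Total Volume = 153.4 m^3/ha * 100.2 ha
Total Volume = 15371 m^3

15371


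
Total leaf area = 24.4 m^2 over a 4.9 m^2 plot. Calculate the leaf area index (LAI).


Formula: LAI = total leaf area / ground area  (dimensionless)
LAI = 24.4 m^2 / 4.9 m^2
LAI = 4.98

4.98


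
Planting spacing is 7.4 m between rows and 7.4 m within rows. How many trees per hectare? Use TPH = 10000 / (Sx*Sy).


Formula: TPH = 10000 m^2/ha / (spacing_x * spacing_y)
Area per tree = 7.4 m * 7.4 m = 54.76 m^2
TPH = 10000 / 54.76 = 183 trees/ha

183


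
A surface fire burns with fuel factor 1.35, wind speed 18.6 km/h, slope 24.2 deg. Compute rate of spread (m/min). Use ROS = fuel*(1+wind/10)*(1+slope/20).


Formula: ROS = fuel * (1 + wind/10) * (1 + slope/20)
Wind factor = 1 + 18.6/10 = 2.86
Slope factor = 1 + 24.2/20 = 2.21
ROS = 1.35 * 2.86 * 2.21 = 8.53 m/min

8.53


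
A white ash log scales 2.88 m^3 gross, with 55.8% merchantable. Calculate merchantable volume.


Formula: MV = V_total * (merchantable_pct / 100)
Merchantable fraction = 55.8% / 100 = 0.558
MV = 2.88 m^3 * 0.558 = 1.607 m^3

1.607


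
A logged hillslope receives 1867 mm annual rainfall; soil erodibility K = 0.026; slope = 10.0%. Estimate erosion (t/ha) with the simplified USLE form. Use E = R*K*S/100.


Formula: E = R * K * S / 100  (simplified USLE)
R * K = 1867 * 0.026 = 48.542
E = 48.542 * 10.0 / 100 = 4.85 t/ha

4.85


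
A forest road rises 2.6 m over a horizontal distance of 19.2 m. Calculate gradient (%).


Formula: Gradient = rise / run * 100
Gradient = 2.6 / 19.2 * 100 = 13.5%

13.5


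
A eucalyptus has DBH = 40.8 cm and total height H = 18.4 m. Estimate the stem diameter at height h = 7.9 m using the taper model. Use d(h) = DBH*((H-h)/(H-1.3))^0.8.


Taper: d(h) = DBH * ((H - h) / (H - 1.3))^0.8
Numerator = H - h = 18.4 - 7.9 = 10.5 m
Denominator = H - 1.3 = 18.4 - 1.3 = 17.1 m
Ratio = 10.5 / 17.1 = 0.61404
d = 40.8 * 0.61404^0.8 = 27.6 cm

27.6


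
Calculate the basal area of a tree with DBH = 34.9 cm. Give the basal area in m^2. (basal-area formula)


Formula: BA = pi * (DBH/2)^2 / 10000  (cm^2 to m^2)
Radius = DBH/2 = 34.9/2 = 17.45 cm
BA = pi * 17.45^2 / 10000
   = 956.6228 cm^2 / 10000
   = 0.0957 m^2

0.0957


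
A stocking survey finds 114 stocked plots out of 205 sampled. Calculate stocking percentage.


Formula: Stocking % = stocked plots / total plots * 100
Stocking = 114 / 205 * 100
Stocking = 0.5561 * 100 = 55.6%

55.6


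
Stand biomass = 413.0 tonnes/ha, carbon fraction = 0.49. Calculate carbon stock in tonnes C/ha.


Formula: Carbon Stock = Biomass * Carbon Fraction
C = 413.0 t/ha * 0.49
C = 202.4 t C/ha

202.4


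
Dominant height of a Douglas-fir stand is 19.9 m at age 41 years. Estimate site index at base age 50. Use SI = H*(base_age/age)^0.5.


Formula: SI = H_dom * (base_age / age)^0.5
Age ratio = 50 / 41 = 1.21951
sqrt(age_ratio) = 1.10432
SI = 19.9 * 1.10432 = 22.0 m

22.0


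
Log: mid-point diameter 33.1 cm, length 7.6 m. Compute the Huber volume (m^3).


Huber: V = Am * L,  Am = pi*(Dm/200)^2
Am = pi*(33.1/200)^2 = 0.086049 m^2
V = 0.086049*7.6 = 0.654 m^3

0.654


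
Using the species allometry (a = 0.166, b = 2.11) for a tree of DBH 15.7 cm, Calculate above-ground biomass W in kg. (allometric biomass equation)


Formula: W = a * DBH^b  (allometric power law)
DBH^b = 15.7^2.11 = 333.6939
W = 0.166 * 333.6939 = 55.4 kg

55.4


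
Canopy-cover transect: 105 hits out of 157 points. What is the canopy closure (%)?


Formula: Canopy closure = covered points / total points * 100
Closure = 105 / 157 * 100
Closure = 0.6688 * 100 = 66.9%

66.9


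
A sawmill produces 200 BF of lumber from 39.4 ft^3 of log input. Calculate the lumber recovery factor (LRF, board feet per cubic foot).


Formula: LRF = Lumber Output (BF) / Log Input (ft^3)
LRF = 200 BF / 39.4 ft^3
LRF = 5.08 BF/ft^3

5.08


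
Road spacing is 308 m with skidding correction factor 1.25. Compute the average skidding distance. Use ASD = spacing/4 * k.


Formula: ASD = (spacing / 4) * correction
Uncorrected distance = spacing / 4 = 308 / 4 = 77 m
ASD = 77 * 1.25 = 96 m

96


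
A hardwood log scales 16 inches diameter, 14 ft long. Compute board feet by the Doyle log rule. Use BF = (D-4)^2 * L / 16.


Doyle: BF = (D - 4)^2 * L / 16
Adjusted diameter = 16 - 4 = 12 in
(D-4)^2 = 12^2 = 144
BF = 144 * 14 / 16 = 126 BF

126


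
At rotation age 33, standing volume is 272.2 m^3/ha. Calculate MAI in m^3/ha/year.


Formula: MAI = Total Volume / Stand Age
MAI = 272.2 m^3/ha / 33 years
MAI = 8.25 m^3/ha/year

8.25


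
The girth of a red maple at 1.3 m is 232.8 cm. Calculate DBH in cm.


Formula: DBH = C / pi
DBH = 232.8 / pi
pi = 3.14159...
DBH = 74.1 cm

74.1


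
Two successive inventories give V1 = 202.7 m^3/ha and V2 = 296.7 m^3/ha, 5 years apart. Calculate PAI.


Formula: PAI = (V_T2 - V_T1) / (T2 - T1)
Volume increment = 296.7 - 202.7 = 94.0 m^3/ha
PAI = 94.0 / 5 = 18.8 m^3/ha/year

18.8


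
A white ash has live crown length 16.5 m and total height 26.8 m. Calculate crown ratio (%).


Formula: Crown Ratio = (Crown Length / Total Height) * 100
CR = (16.5 m / 26.8 m) * 100
CR = 0.6157 * 100 = 61.6%

61.6


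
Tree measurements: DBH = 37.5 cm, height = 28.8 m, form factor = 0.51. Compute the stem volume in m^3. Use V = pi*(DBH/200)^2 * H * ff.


Formula: V = pi * (DBH/200)^2 * H * ff
Radius = DBH/200 = 37.5/200 = 0.1875 m
Radius^2 = 0.1875^2 = 0.03515625 m^2
V = pi * 0.03515625 * 28.8 * 0.51
V = 1.622 m^3

1.622


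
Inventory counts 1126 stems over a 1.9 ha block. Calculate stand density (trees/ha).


Formula: Stand Density = N_trees / Area_ha
Density = 1126 trees / 1.9 ha
Density = 593 trees/ha

593


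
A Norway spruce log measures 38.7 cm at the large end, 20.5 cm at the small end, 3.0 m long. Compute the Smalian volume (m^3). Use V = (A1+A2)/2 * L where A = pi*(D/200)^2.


Smalian: V = (A1 + A2)/2 * L,  A = pi*(D/200)^2
A1 = pi*(38.7/200)^2 = 0.117628 m^2
A2 = pi*(20.5/200)^2 = 0.033006 m^2
V = (0.117628+0.033006)/2*3.0 = 0.226 m^3

0.226


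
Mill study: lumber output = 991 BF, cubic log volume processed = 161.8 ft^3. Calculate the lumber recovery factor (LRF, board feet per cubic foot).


Formula: LRF = Lumber Output (BF) / Log Input (ft^3)
LRF = 991 BF / 161.8 ft^3
LRF = 6.12 BF/ft^3

6.12


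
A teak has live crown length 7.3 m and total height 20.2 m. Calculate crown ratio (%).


Formula: Crown Ratio = (Crown Length / Total Height) * 100
CR = (7.3 m / 20.2 m) * 100
CR = 0.3614 * 100 = 36.1%

36.1


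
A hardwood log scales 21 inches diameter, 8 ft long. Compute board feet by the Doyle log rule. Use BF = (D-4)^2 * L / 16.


Doyle: BF = (D - 4)^2 * L / 16
Adjusted diameter = 21 - 4 = 17 in
(D-4)^2 = 17^2 = 289
BF = 289 * 8 / 16 = 145 BF

145


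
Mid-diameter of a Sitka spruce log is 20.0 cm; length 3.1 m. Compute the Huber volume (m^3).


Huber: V = Am * L,  Am = pi*(Dm/200)^2
Am = pi*(20.0/200)^2 = 0.031416 m^2
V = 0.031416*3.1 = 0.0974 m^3

0.0974


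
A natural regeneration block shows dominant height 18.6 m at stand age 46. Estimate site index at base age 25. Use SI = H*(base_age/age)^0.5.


Formula: SI = H_dom * (base_age / age)^0.5
Age ratio = 25 / 46 = 0.54348
sqrt(age_ratio) = 0.73721
SI = 18.6 * 0.73721 = 13.7 m

13.7


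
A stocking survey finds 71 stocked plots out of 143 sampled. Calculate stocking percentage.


Formula: Stocking % = stocked plots / total plots * 100
Stocking = 71 / 143 * 100
Stocking = 0.4965 * 100 = 49.7%

49.7


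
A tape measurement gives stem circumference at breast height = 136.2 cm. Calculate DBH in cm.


Formula: DBH = C / pi
DBH = 136.2 / pi
pi = 3.14159...
DBH = 43.4 cm

43.4


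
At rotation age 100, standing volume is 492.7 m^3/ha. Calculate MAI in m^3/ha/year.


Formula: MAI = Total Volume / Stand Age
MAI = 492.7 m^3/ha / 100 years
MAI = 4.93 m^3/ha/year

4.93


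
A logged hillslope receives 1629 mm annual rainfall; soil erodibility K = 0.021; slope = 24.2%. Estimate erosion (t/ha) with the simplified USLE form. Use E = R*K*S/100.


Formula: E = R * K * S / 100  (simplified USLE)
R * K = 1629 * 0.021 = 34.209
E = 34.209 * 24.2 / 100 = 8.28 t/ha

8.28


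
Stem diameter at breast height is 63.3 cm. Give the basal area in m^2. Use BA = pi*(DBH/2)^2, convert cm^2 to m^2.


Formula: BA = pi * (DBH/2)^2 / 10000  (cm^2 to m^2)
Radius = DBH/2 = 63.3/2 = 31.65 cm
BA = pi * 31.65^2 / 10000
   = 3147.004 cm^2 / 10000
   = 0.3147 m^2

0.3147


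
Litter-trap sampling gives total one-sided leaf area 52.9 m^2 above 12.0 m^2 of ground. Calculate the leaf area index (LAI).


Formula: LAI = total leaf area / ground area  (dimensionless)
LAI = 52.9 m^2 / 12.0 m^2
LAI = 4.41

4.41


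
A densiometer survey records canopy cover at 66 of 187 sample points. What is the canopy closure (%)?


Formula: Canopy closure = covered points / total points * 100
Closure = 66 / 187 * 100
Closure = 0.3529 * 100 = 35.3%

35.3


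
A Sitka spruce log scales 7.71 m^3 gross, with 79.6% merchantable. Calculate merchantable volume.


Formula: MV = V_total * (merchantable_pct / 100)
Merchantable fraction = 79.6% / 100 = 0.796
MV = 7.71 m^3 * 0.796 = 6.137 m^3

6.137


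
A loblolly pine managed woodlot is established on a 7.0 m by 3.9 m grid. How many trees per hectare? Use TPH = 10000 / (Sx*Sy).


Formula: TPH = 10000 m^2/ha / (spacing_x * spacing_y)
Area per tree = 7.0 m * 3.9 m = 27.3 m^2
TPH = 10000 / 27.3 = 366 trees/ha

366


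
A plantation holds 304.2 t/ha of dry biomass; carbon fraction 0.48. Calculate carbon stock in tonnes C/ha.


Formula: Carbon Stock = Biomass * Carbon Fraction
C = 304.2 t/ha * 0.48
C = 146.0 t C/ha

146.0


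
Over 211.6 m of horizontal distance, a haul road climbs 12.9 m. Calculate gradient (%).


Formula: Gradient = rise / run * 100
Gradient = 12.9 / 211.6 * 100 = 6.1%

6.1


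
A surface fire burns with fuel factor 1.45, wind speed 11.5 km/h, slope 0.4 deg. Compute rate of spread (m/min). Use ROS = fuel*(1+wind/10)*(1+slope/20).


Formula: ROS = fuel * (1 + wind/10) * (1 + slope/20)
Wind factor = 1 + 11.5/10 = 2.15
Slope factor = 1 + 0.4/20 = 1.02
ROS = 1.45 * 2.15 * 1.02 = 3.18 m/min

3.18


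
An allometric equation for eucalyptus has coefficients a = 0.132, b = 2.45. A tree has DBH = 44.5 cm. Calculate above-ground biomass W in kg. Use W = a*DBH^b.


Formula: W = a * DBH^b  (allometric power law)
DBH^b = 44.5^2.45 = 10926.5241
W = 0.132 * 10926.5241 = 1442.3 kg

1442.3


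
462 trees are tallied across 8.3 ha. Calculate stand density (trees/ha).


Formula: Stand Density = N_trees / Area_ha
Density = 462 trees / 8.3 ha
Density = 56 trees/ha

56


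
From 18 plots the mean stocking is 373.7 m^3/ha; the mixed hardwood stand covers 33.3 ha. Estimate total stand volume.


Formula: Total Volume = Mean Volume per ha * Total Area
Total Volume = 373.7 m^3/ha * 33.3 ha
Total Volume = 12444 m^3

12444


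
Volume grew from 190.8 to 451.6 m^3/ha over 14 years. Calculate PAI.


Formula: PAI = (V_T2 - V_T1) / (T2 - T1)
Volume increment = 451.6 - 190.8 = 260.8 m^3/ha
PAI = 260.8 / 14 = 18.63 m^3/ha/year

18.63


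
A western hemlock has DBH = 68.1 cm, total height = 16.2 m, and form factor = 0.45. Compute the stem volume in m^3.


Formula: V = pi * (DBH/200)^2 * H * ff
Radius = DBH/200 = 68.1/200 = 0.3405 m
Radius^2 = 0.3405^2 = 0.11594025 m^2
V = pi * 0.11594025 * 16.2 * 0.45
V = 2.655 m^3

2.655


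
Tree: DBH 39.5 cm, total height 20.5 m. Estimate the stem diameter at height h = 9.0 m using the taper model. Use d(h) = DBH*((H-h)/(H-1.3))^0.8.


Taper: d(h) = DBH * ((H - h) / (H - 1.3))^0.8
Numerator = H - h = 20.5 - 9.0 = 11.5 m
Denominator = H - 1.3 = 20.5 - 1.3 = 19.2 m
Ratio = 11.5 / 19.2 = 0.59896
d = 39.5 * 0.59896^0.8 = 26.2 cm

26.2


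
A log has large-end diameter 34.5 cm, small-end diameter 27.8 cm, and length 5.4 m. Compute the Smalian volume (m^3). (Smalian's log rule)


Smalian: V = (A1 + A2)/2 * L,  A = pi*(D/200)^2
A1 = pi*(34.5/200)^2 = 0.093482 m^2
A2 = pi*(27.8/200)^2 = 0.060699 m^2
V = (0.093482+0.060699)/2*5.4 = 0.4163 m^3

0.4163


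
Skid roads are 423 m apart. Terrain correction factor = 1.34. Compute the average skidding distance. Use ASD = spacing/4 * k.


Formula: ASD = (spacing / 4) * correction
Uncorrected distance = spacing / 4 = 423 / 4 = 105.75 m
ASD = 105.75 * 1.34 = 142 m

142


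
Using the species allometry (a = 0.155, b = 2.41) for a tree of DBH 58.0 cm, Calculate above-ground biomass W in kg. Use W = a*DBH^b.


Formula: W = a * DBH^b  (allometric power law)
DBH^b = 58.0^2.41 = 17777.1225
W = 0.155 * 17777.1225 = 2755.5 kg

2755.5


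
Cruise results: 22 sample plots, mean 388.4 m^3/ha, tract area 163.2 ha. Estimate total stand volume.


Formula: Total Volume = Mean Volume per ha * Total Area
Total Volume = 388.4 m^3/ha * 163.2 ha
Total Volume = 63387 m^3

63387


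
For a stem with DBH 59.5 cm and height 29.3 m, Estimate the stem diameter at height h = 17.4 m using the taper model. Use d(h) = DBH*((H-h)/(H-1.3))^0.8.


Taper: d(h) = DBH * ((H - h) / (H - 1.3))^0.8
Numerator = H - h = 29.3 - 17.4 = 11.9 m
Denominator = H - 1.3 = 29.3 - 1.3 = 28.0 m
Ratio = 11.9 / 28.0 = 0.425
d = 59.5 * 0.425^0.8 = 30.0 cm

30.0


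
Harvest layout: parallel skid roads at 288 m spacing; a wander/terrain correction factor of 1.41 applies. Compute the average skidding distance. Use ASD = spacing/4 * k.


Formula: ASD = (spacing / 4) * correction
Uncorrected distance = spacing / 4 = 288 / 4 = 72 m
ASD = 72 * 1.41 = 102 m

102


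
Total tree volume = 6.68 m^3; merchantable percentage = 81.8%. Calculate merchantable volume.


Formula: MV = V_total * (merchantable_pct / 100)
Merchantable fraction = 81.8% / 100 = 0.818
MV = 6.68 m^3 * 0.818 = 5.464 m^3

5.464


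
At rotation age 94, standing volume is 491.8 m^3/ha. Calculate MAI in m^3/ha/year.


Formula: MAI = Total Volume / Stand Age
MAI = 491.8 m^3/ha / 94 years
MAI = 5.23 m^3/ha/year

5.23


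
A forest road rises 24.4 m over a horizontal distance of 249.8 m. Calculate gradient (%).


Formula: Gradient = rise / run * 100
Gradient = 24.4 / 249.8 * 100 = 9.8%

9.8


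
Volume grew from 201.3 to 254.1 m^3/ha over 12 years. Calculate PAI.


Formula: PAI = (V_T2 - V_T1) / (T2 - T1)
Volume increment = 254.1 - 201.3 = 52.8 m^3/ha
PAI = 52.8 / 12 = 4.4 m^3/ha/year

4.4


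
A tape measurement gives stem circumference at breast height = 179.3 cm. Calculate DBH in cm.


Formula: DBH = C / pi
DBH = 179.3 / pi
pi = 3.14159...
DBH = 57.1 cm

57.1


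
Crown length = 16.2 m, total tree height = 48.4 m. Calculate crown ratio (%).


Formula: Crown Ratio = (Crown Length / Total Height) * 100
CR = (16.2 m / 48.4 m) * 100
CR = 0.3347 * 100 = 33.5%

33.5


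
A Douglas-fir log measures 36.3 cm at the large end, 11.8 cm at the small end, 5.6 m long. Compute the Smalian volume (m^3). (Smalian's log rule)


Smalian: V = (A1 + A2)/2 * L,  A = pi*(D/200)^2
A1 = pi*(36.3/200)^2 = 0.103491 m^2
A2 = pi*(11.8/200)^2 = 0.010936 m^2
V = (0.103491+0.010936)/2*5.6 = 0.3204 m^3

0.3204


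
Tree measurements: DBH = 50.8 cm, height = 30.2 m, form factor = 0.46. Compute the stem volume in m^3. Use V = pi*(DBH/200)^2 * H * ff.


Formula: V = pi * (DBH/200)^2 * H * ff
Radius = DBH/200 = 50.8/200 = 0.254 m
Radius^2 = 0.254^2 = 0.064516 m^2
V = pi * 0.064516 * 30.2 * 0.46
V = 2.816 m^3

2.816


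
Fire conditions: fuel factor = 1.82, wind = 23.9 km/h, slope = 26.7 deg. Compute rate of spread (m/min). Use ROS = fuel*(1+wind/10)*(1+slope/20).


Formula: ROS = fuel * (1 + wind/10) * (1 + slope/20)
Wind factor = 1 + 23.9/10 = 3.39
Slope factor = 1 + 26.7/20 = 2.335
ROS = 1.82 * 3.39 * 2.335 = 14.41 m/min

14.41


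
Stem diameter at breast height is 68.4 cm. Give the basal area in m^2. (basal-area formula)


Formula: BA = pi * (DBH/2)^2 / 10000  (cm^2 to m^2)
Radius = DBH/2 = 68.4/2 = 34.2 cm
BA = pi * 34.2^2 / 10000
   = 3674.5324 cm^2 / 10000
   = 0.3675 m^2

0.3675


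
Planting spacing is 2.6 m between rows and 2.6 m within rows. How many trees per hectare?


Formula: TPH = 10000 m^2/ha / (spacing_x * spacing_y)
Area per tree = 2.6 m * 2.6 m = 6.76 m^2
TPH = 10000 / 6.76 = 1479 trees/ha

1479


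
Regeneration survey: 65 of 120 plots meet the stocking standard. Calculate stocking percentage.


Formula: Stocking % = stocked plots / total plots * 100
Stocking = 65 / 120 * 100
Stocking = 0.5417 * 100 = 54.2%

54.2


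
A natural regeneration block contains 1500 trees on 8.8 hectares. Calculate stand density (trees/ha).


Formula: Stand Density = N_trees / Area_ha
Density = 1500 trees / 8.8 ha
Density = 170 trees/ha

170


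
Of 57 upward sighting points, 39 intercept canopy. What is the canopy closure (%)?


Formula: Canopy closure = covered points / total points * 100
Closure = 39 / 57 * 100
Closure = 0.6842 * 100 = 68.4%

68.4


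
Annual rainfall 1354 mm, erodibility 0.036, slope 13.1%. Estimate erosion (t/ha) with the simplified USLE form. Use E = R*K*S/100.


Formula: E = R * K * S / 100  (simplified USLE)
R * K = 1354 * 0.036 = 48.744
E = 48.744 * 13.1 / 100 = 6.39 t/ha

6.39


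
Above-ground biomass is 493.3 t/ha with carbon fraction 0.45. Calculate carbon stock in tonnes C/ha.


Formula: Carbon Stock = Biomass * Carbon Fraction
C = 493.3 t/ha * 0.45
C = 222.0 t C/ha

222.0


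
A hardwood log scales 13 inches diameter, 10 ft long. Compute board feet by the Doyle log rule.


Doyle: BF = (D - 4)^2 * L / 16
Adjusted diameter = 13 - 4 = 9 in
(D-4)^2 = 9^2 = 81
BF = 81 * 10 / 16 = 51 BF

51


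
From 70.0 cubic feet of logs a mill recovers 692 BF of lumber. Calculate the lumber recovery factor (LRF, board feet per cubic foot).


Formula: LRF = Lumber Output (BF) / Log Input (ft^3)
LRF = 692 BF / 70.0 ft^3
LRF = 9.89 BF/ft^3

9.89


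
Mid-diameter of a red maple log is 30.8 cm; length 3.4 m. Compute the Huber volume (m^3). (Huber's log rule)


Huber: V = Am * L,  Am = pi*(Dm/200)^2
Am = pi*(30.8/200)^2 = 0.074506 m^2
V = 0.074506*3.4 = 0.2533 m^3

0.2533


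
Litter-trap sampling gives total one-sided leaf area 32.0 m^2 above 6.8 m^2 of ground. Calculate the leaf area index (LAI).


Formula: LAI = total leaf area / ground area  (dimensionless)
LAI = 32.0 m^2 / 6.8 m^2
LAI = 4.71

4.71


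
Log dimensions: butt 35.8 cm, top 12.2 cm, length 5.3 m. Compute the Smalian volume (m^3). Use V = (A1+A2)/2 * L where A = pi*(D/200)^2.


Smalian: V = (A1 + A2)/2 * L,  A = pi*(D/200)^2
A1 = pi*(35.8/200)^2 = 0.10066 m^2
A2 = pi*(12.2/200)^2 = 0.01169 m^2
V = (0.10066+0.01169)/2*5.3 = 0.2977 m^3

0.2977


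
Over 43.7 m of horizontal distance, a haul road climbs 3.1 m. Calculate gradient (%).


Formula: Gradient = rise / run * 100
Gradient = 3.1 / 43.7 * 100 = 7.1%

7.1


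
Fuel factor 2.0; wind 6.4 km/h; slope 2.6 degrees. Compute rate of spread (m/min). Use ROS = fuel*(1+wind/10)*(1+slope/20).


Formula: ROS = fuel * (1 + wind/10) * (1 + slope/20)
Wind factor = 1 + 6.4/10 = 1.64
Slope factor = 1 + 2.6/20 = 1.13
ROS = 2.0 * 1.64 * 1.13 = 3.71 m/min

3.71


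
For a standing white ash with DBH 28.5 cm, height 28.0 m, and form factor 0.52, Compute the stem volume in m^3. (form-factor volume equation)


Formula: V = pi * (DBH/200)^2 * H * ff
Radius = DBH/200 = 28.5/200 = 0.1425 m
Radius^2 = 0.1425^2 = 0.02030625 m^2
V = pi * 0.02030625 * 28.0 * 0.52
V = 0.929 m^3

0.929


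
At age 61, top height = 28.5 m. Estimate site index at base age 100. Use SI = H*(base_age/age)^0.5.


Formula: SI = H_dom * (base_age / age)^0.5
Age ratio = 100 / 61 = 1.63934
sqrt(age_ratio) = 1.28037
SI = 28.5 * 1.28037 = 36.5 m

36.5


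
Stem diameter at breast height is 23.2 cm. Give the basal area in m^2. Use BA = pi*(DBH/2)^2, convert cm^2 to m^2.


Formula: BA = pi * (DBH/2)^2 / 10000  (cm^2 to m^2)
Radius = DBH/2 = 23.2/2 = 11.6 cm
BA = pi * 11.6^2 / 10000
   = 422.7327 cm^2 / 10000
   = 0.0423 m^2

0.0423


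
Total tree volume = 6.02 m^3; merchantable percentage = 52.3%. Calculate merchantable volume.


Formula: MV = V_total * (merchantable_pct / 100)
Merchantable fraction = 52.3% / 100 = 0.523
MV = 6.02 m^3 * 0.523 = 3.148 m^3

3.148


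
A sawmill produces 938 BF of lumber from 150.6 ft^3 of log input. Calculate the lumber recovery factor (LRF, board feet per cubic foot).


Formula: LRF = Lumber Output (BF) / Log Input (ft^3)
LRF = 938 BF / 150.6 ft^3
LRF = 6.23 BF/ft^3

6.23


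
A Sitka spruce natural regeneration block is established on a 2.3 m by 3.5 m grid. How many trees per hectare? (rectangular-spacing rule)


Formula: TPH = 10000 m^2/ha / (spacing_x * spacing_y)
Area per tree = 2.3 m * 3.5 m = 8.05 m^2
TPH = 10000 / 8.05 = 1242 trees/ha

1242


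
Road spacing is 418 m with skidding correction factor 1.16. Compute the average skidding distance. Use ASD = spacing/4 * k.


Formula: ASD = (spacing / 4) * correction
Uncorrected distance = spacing / 4 = 418 / 4 = 104.5 m
ASD = 104.5 * 1.16 = 121 m

121


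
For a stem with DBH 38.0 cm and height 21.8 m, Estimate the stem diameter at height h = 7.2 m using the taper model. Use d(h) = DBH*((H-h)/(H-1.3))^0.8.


Taper: d(h) = DBH * ((H - h) / (H - 1.3))^0.8
Numerator = H - h = 21.8 - 7.2 = 14.6 m
Denominator = H - 1.3 = 21.8 - 1.3 = 20.5 m
Ratio = 14.6 / 20.5 = 0.7122
d = 38.0 * 0.7122^0.8 = 29.0 cm

29.0


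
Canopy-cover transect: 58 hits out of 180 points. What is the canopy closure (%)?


Formula: Canopy closure = covered points / total points * 100
Closure = 58 / 180 * 100
Closure = 0.3222 * 100 = 32.2%

32.2


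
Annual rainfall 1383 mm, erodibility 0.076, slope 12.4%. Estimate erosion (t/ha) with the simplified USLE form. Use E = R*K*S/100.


Formula: E = R * K * S / 100  (simplified USLE)
R * K = 1383 * 0.076 = 105.108
E = 105.108 * 12.4 / 100 = 13.03 t/ha

13.03


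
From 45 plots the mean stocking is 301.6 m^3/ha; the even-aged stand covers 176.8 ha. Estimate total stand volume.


Formula: Total Volume = Mean Volume per ha * Total Area
Total Volume = 301.6 m^3/ha * 176.8 ha
Total Volume = 53323 m^3

53323


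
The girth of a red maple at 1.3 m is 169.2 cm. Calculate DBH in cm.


Formula: DBH = C / pi
DBH = 169.2 / pi
pi = 3.14159...
DBH = 53.9 cm

53.9


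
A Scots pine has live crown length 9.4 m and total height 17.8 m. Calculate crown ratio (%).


Formula: Crown Ratio = (Crown Length / Total Height) * 100
CR = (9.4 m / 17.8 m) * 100
CR = 0.5281 * 100 = 52.8%

52.8


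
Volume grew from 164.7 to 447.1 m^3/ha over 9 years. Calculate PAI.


Formula: PAI = (V_T2 - V_T1) / (T2 - T1)
Volume increment = 447.1 - 164.7 = 282.4 m^3/ha
PAI = 282.4 / 9 = 31.38 m^3/ha/year

31.38


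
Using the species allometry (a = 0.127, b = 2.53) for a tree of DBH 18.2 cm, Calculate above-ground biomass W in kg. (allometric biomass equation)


Formula: W = a * DBH^b  (allometric power law)
DBH^b = 18.2^2.53 = 1541.6316
W = 0.127 * 1541.6316 = 195.8 kg

195.8


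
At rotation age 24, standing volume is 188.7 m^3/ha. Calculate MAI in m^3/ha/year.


Formula: MAI = Total Volume / Stand Age
MAI = 188.7 m^3/ha / 24 years
MAI = 7.86 m^3/ha/year

7.86


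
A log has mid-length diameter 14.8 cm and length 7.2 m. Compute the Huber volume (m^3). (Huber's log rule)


Huber: V = Am * L,  Am = pi*(Dm/200)^2
Am = pi*(14.8/200)^2 = 0.017203 m^2
V = 0.017203*7.2 = 0.1239 m^3

0.1239


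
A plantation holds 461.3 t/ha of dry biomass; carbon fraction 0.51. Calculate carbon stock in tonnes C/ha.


Formula: Carbon Stock = Biomass * Carbon Fraction
C = 461.3 t/ha * 0.51
C = 235.3 t C/ha

235.3
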